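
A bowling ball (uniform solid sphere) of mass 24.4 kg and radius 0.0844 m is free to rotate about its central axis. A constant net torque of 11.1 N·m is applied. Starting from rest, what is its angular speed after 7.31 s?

ω ≈ 1170 rad/s

I = (2/5)MR² = (2/5)(24.4)(0.0844)² = 0.06952 kg·m².
α = τ/I = 11.1/0.06952 = 159.7 rad/s².
ω = ω₀ + αt = 0 + (159.7)(7.31) = 1167 rad/s.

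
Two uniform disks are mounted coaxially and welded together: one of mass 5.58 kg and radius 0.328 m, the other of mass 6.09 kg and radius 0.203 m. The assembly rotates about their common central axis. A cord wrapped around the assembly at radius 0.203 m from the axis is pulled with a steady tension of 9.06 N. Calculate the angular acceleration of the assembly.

α ≈ 4.32 rad/s²

I = ½M₁R₁² + ½M₂R₂² = ½(5.58)(0.328)² + ½(6.09)(0.203)² = 0.4256 kg·m².
τ = F r = (9.06)(0.203) = 1.839 N·m.
α = τ/I = 1.839/0.4256 = 4.321 rad/s².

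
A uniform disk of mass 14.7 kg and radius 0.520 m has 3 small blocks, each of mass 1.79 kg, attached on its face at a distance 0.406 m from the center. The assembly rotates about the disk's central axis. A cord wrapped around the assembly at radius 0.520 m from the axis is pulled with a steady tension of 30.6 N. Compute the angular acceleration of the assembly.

α ≈ 5.54 rad/s²

I_disk = ½MR² = ½(14.7)(0.520)² = 1.987 kg·m².
I_blocks = 3·m·r² = 3(1.79)(0.406)² = 0.8852 kg·m².
Total I = 2.873 kg·m².
τ = F r = (30.6)(0.520) = 15.91 N·m.
α = τ/I = 15.91/2.873 = 5.539 rad/s².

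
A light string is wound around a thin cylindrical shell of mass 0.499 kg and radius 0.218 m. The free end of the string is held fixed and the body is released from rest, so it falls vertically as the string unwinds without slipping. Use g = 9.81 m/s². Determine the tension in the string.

Translation: Mg − T = Ma. Rotation about the center: TR = Iα with I = MR².
With a = αR: T = (I/R²)a = M a, so Mg = (1 + 1.000)Ma.
a = g/(1 + 1.000) = 9.81/2.000 = 4.905 m/s².
T = 1.000·M·a = (1.000)(0.499)(4.905) = 2.448 N.

T ≈ 2.45 N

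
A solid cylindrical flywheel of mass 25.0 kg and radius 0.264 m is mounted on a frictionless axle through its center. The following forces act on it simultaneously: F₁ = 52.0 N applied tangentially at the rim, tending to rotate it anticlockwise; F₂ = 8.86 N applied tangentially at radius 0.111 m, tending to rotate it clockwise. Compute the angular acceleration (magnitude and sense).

I = ½MR² = (1/2)(25.0)(0.264)² = 0.8712 kg·m².
Taking anticlockwise as positive: τ₁ = +(52.0)(0.264) = +13.73 N·m; τ₂ = −(8.86)(0.111) = −0.9835 N·m.
Net torque τ = 12.74 N·m.
α = τ/I = 12.74/0.8712 = 14.63 rad/s².

α ≈ 14.6 rad/s², anticlockwise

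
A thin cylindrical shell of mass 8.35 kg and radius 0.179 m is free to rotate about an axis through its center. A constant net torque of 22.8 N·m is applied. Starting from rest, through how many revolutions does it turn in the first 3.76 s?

I = MR² = (8.35)(0.179)² = 0.2675 kg·m².
α = τ/I = 22.8/0.2675 = 85.22 rad/s².
θ = ½αt² = ½(85.22)(3.76)² = 602.4 rad.
Revolutions = θ/(2π) = 95.88.

≈ 95.9 revolutions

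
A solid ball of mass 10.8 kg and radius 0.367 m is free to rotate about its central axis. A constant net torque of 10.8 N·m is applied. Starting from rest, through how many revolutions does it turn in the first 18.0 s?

≈ 479 revolutions

I = (2/5)MR² = (2/5)(10.8)(0.367)² = 0.5819 kg·m².
α = τ/I = 10.8/0.5819 = 18.56 rad/s².
θ = ½αt² = ½(18.56)(18.0)² = 3007 rad.
Revolutions = θ/(2π) = 478.6.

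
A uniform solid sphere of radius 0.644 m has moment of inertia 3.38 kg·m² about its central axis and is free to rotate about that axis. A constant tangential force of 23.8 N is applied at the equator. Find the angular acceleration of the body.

α ≈ 4.53 rad/s²

τ = F R = (23.8)(0.644) = 15.33 N·m.
Newton's second law for rotation, τ = Iα, gives α = τ/I = 15.33/3.380 = 4.535 rad/s².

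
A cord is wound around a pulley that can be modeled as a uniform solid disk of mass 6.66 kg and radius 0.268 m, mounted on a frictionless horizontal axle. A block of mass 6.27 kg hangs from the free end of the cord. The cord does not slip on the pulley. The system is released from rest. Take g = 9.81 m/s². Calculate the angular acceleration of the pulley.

α ≈ 23.9 rad/s²

I = ½MR² = (1/2)(6.66)(0.268)² = 0.2392 kg·m².
Block: mg − T = ma. Pulley: TR = Iα. No-slip: a = αR, so T = (I/R²)a = 3.330·a.
Then mg = (m + 3.330)a, so a = (6.27)(9.81)/(6.27 + 3.330) = 6.407 m/s².
α = a/R = 6.407/0.268 = 23.91 rad/s².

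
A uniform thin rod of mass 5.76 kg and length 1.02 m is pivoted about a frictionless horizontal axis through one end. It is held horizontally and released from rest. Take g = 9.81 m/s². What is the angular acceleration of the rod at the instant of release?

α ≈ 14.4 rad/s²

About the pivot, I = (1/3)ML² = (1/3)(5.76)(1.02)² = 1.998 kg·m².
The weight acts at the center, a distance L/2 = 0.5100 m from the pivot; τ = Mg(L/2) = 28.82 N·m.
α = τ/I = 28.82/1.998 = 14.43 rad/s².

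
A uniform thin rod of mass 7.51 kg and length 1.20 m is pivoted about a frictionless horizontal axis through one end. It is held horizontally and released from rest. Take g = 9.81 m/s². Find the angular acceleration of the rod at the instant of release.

About the pivot, I = (1/3)ML² = (1/3)(7.51)(1.20)² = 3.605 kg·m².
The weight acts at the center, a distance L/2 = 0.6000 m from the pivot; τ = Mg(L/2) = 44.20 N·m.
α = τ/I = 44.20/3.605 = 12.26 rad/s².

α ≈ 12.3 rad/s²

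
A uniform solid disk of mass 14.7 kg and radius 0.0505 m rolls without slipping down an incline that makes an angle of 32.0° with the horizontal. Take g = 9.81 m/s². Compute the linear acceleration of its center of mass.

Translation along the incline: Mg sinθ − f = Ma.
Rotation about the center: fR = Iα with I = ½MR². No-slip gives a = αR, so f = (I/R²)a = (1/2)M a.
Substituting: Mg sinθ = (1 + 0.5000)Ma, so a = g sinθ/(1 + 0.5000) = (9.81) sin 32.0° / 1.500 = 3.466 m/s².

a ≈ 3.47 m/s²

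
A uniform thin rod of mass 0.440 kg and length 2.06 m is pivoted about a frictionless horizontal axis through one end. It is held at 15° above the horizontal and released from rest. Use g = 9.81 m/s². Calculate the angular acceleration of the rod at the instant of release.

α ≈ 6.90 rad/s²

About the pivot, I = (1/3)ML² = (1/3)(0.440)(2.06)² = 0.6224 kg·m².
The weight acts at the center, a distance L/2 = 1.030 m from the pivot; τ = Mg(L/2) cos 15° = 4.294 N·m.
α = τ/I = 4.294/0.6224 = 6.900 rad/s².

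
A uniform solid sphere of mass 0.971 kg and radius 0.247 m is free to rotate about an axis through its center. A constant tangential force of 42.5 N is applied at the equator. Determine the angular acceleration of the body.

I = (2/5)MR² = (2/5)(0.971)(0.247)² = 0.02370 kg·m².
τ = F R = (42.5)(0.247) = 10.50 N·m.
From τ = Iα: α = 10.50/0.02370 = 443.0 rad/s².

α ≈ 443 rad/s²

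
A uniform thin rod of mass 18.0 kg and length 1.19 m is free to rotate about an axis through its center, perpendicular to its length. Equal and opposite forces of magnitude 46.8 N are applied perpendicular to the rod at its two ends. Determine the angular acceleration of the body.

I = (1/12)ML² = (1/12)(18.0)(1.19)² = 2.124 kg·m².
The couple gives τ = F·(L/2) + F·(L/2) = F L = (46.8)(1.19) = 55.69 N·m.
From τ = Iα: α = 55.69/2.124 = 26.22 rad/s².

α ≈ 26.2 rad/s²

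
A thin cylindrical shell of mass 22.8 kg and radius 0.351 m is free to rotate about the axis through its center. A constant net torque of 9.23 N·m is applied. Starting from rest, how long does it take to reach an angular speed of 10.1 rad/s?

t ≈ 3.07 s

I = MR² = (22.8)(0.351)² = 2.809 kg·m².
α = τ/I = 9.23/2.809 = 3.286 rad/s².
ω = αt ⇒ t = ω/α = 10.1/3.286 = 3.074 s.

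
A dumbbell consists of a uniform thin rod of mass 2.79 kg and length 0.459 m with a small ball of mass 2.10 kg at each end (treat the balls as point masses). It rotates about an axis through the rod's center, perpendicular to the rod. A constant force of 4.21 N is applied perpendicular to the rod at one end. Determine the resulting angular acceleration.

I_rod = (1/12)ML² = (1/12)(2.79)(0.459)² = 0.04898 kg·m².
I_balls = 2·m·(L/2)² = 2(2.10)(0.2295)² = 0.2212 kg·m².
Total I = 0.2702 kg·m².
τ = F·(L/2) = (4.21)(0.230) = 0.9662 N·m.
α = τ/I = 0.9662/0.2702 = 3.576 rad/s².

α ≈ 3.58 rad/s²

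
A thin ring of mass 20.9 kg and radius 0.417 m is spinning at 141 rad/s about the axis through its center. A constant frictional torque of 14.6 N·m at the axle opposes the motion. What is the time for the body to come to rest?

I = MR² = (20.9)(0.417)² = 3.634 kg·m².
The net torque has magnitude 14.6 N·m, opposing ω.
|α| = τ/I = 14.60/3.634 = 4.017 rad/s² (deceleration).
0 = ω₀ − |α|t ⇒ t = ω₀/|α| = 141/4.017 = 35.10 s.

t ≈ 35.1 s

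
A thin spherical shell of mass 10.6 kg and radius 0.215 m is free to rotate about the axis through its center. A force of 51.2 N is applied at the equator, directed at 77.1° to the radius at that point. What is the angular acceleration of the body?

I = (2/3)MR² = (2/3)(10.6)(0.215)² = 0.3267 kg·m².
Only the tangential component produces torque: τ = F R sinθ = (51.2)(0.215) sin 77.1° = 10.73 N·m.
From τ = Iα: α = 10.73/0.3267 = 32.85 rad/s².

α ≈ 32.8 rad/s²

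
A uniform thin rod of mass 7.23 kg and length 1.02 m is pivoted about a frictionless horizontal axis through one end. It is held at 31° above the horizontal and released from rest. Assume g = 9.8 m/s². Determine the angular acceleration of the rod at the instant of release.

α ≈ 12.4 rad/s²

About the pivot, I = (1/3)ML² = (1/3)(7.23)(1.02)² = 2.507 kg·m².
The weight acts at the center, a distance L/2 = 0.5100 m from the pivot; τ = Mg(L/2) cos 31° = 30.97 N·m.
α = τ/I = 30.97/2.507 = 12.35 rad/s².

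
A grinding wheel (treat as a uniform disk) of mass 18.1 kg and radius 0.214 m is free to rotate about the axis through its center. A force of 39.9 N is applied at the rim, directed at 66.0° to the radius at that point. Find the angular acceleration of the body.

α ≈ 18.8 rad/s²

I = ½MR² = (1/2)(18.1)(0.214)² = 0.4145 kg·m².
Only the tangential component produces torque: τ = F R sinθ = (39.9)(0.214) sin 66.0° = 7.800 N·m.
Newton's second law for rotation, τ = Iα, gives α = τ/I = 7.800/0.4145 = 18.82 rad/s².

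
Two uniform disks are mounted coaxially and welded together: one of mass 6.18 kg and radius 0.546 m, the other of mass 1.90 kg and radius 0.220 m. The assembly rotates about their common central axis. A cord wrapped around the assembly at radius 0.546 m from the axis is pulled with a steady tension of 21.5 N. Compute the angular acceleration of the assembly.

I = ½M₁R₁² + ½M₂R₂² = ½(6.18)(0.546)² + ½(1.90)(0.220)² = 0.9672 kg·m².
τ = F r = (21.5)(0.546) = 11.74 N·m.
α = τ/I = 11.74/0.9672 = 12.14 rad/s².

α ≈ 12.1 rad/s²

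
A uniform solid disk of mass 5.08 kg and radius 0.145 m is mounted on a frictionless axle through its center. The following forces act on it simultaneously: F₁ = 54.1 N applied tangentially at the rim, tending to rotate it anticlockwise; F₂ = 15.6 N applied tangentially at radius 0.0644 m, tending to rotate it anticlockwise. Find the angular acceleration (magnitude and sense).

I = ½MR² = (1/2)(5.08)(0.145)² = 0.05340 kg·m².
Taking anticlockwise as positive: τ₁ = +(54.1)(0.145) = +7.845 N·m; τ₂ = +(15.6)(0.0644) = +1.005 N·m.
Net torque τ = 8.849 N·m.
α = τ/I = 8.849/0.05340 = 165.7 rad/s².

α ≈ 166 rad/s², anticlockwise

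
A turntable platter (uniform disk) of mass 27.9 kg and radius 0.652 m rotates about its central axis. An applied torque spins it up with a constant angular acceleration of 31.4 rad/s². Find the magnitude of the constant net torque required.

τ ≈ 186 N·m

I = ½MR² = (1/2)(27.9)(0.652)² = 5.930 kg·m².
τ = Iα = (5.930)(31.40) = 186.2 N·m.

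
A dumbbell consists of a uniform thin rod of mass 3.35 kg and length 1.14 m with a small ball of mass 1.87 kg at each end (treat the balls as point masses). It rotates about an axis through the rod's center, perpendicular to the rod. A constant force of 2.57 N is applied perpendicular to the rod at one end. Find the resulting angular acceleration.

α ≈ 0.928 rad/s²

I_rod = (1/12)ML² = (1/12)(3.35)(1.14)² = 0.3628 kg·m².
I_balls = 2·m·(L/2)² = 2(1.87)(0.5700)² = 1.215 kg·m².
Total I = 1.578 kg·m².
τ = F·(L/2) = (2.57)(0.570) = 1.465 N·m.
α = τ/I = 1.465/1.578 = 0.9284 rad/s².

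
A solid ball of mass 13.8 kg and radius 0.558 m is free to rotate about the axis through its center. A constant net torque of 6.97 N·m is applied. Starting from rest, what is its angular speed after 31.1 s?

I = (2/5)MR² = (2/5)(13.8)(0.558)² = 1.719 kg·m².
α = τ/I = 6.97/1.719 = 4.055 rad/s².
ω = ω₀ + αt = 0 + (4.055)(31.1) = 126.1 rad/s.

ω ≈ 126 rad/s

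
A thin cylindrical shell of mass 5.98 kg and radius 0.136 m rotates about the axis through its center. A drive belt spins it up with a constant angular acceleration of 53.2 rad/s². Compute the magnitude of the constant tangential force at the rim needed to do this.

I = MR² = (5.98)(0.136)² = 0.1106 kg·m².
The required torque is τ = Iα = (0.1106)(53.20) = 5.884 N·m.
A tangential force at the rim gives τ = FR, so F = τ/R = 5.884/0.136 = 43.27 N.

F ≈ 43.3 N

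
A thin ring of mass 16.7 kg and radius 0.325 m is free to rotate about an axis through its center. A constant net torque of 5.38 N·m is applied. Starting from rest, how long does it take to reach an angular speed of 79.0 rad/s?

I = MR² = (16.7)(0.325)² = 1.764 kg·m².
α = τ/I = 5.38/1.764 = 3.050 rad/s².
ω = αt ⇒ t = ω/α = 79.0/3.050 = 25.90 s.

t ≈ 25.9 s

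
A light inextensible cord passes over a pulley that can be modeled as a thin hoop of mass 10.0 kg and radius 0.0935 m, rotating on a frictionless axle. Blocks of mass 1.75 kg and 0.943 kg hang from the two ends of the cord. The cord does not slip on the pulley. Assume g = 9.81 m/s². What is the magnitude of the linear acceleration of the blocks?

a ≈ 0.624 m/s²

I = MR² = (10.0)(0.0935)² = 0.08742 kg·m².
Heavier block: m₁g − T₁ = m₁a. Lighter block: T₂ − m₂g = m₂a.
Pulley: (T₁ − T₂)R = Iα = I(a/R), so T₁ − T₂ = (I/R²)a = 1·M_p a = 10.00·a.
Adding the three: (m₁ − m₂)g = (m₁ + m₂ + 10.00)a, so a = (1.75 − 0.943)(9.81)/(1.75 + 0.943 + 10.00) = 0.6237 m/s².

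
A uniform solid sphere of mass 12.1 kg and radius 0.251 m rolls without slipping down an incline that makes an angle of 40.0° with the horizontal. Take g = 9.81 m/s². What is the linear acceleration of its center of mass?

Translation along the incline: Mg sinθ − f = Ma.
Rotation about the center: fR = Iα with I = (2/5)MR². No-slip gives a = αR, so f = (I/R²)a = (2/5)M a.
Substituting: Mg sinθ = (1 + 0.4000)Ma, so a = g sinθ/(1 + 0.4000) = (9.81) sin 40.0° / 1.400 = 4.504 m/s².

a ≈ 4.50 m/s²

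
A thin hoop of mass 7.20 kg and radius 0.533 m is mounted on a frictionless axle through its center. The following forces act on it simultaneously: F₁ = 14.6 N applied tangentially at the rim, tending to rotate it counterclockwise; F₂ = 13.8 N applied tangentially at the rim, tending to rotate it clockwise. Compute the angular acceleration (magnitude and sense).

α ≈ 0.208 rad/s², counterclockwise

I = MR² = (7.20)(0.533)² = 2.045 kg·m².
Taking counterclockwise as positive: τ₁ = +(14.6)(0.533) = +7.782 N·m; τ₂ = −(13.8)(0.533) = −7.355 N·m.
Net torque τ = 0.4264 N·m.
α = τ/I = 0.4264/2.045 = 0.2085 rad/s².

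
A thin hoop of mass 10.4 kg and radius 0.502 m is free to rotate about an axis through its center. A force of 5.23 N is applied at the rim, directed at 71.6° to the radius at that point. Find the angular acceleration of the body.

I = MR² = (10.4)(0.502)² = 2.621 kg·m².
Only the tangential component produces torque: τ = F R sinθ = (5.23)(0.502) sin 71.6° = 2.491 N·m.
From τ = Iα: α = 2.491/2.621 = 0.9505 rad/s².

α ≈ 0.951 rad/s²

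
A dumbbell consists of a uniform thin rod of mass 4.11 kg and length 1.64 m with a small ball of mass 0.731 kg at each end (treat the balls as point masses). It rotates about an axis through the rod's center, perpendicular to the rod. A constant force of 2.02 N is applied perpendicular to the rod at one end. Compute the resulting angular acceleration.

α ≈ 0.870 rad/s²

I_rod = (1/12)ML² = (1/12)(4.11)(1.64)² = 0.9212 kg·m².
I_balls = 2·m·(L/2)² = 2(0.731)(0.8200)² = 0.9830 kg·m².
Total I = 1.904 kg·m².
τ = F·(L/2) = (2.02)(0.820) = 1.656 N·m.
α = τ/I = 1.656/1.904 = 0.8698 rad/s².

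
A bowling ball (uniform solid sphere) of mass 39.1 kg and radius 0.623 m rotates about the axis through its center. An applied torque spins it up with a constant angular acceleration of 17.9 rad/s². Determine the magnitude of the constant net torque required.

τ ≈ 109 N·m

I = (2/5)MR² = (2/5)(39.1)(0.623)² = 6.070 kg·m².
τ = Iα = (6.070)(17.90) = 108.7 N·m.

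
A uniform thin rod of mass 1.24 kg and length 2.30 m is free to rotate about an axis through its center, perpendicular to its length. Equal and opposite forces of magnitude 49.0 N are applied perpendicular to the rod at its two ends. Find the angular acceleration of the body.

α ≈ 206 rad/s²

I = (1/12)ML² = (1/12)(1.24)(2.30)² = 0.5466 kg·m².
The couple gives τ = F·(L/2) + F·(L/2) = F L = (49.0)(2.30) = 112.7 N·m.
From τ = Iα: α = 112.7/0.5466 = 206.2 rad/s².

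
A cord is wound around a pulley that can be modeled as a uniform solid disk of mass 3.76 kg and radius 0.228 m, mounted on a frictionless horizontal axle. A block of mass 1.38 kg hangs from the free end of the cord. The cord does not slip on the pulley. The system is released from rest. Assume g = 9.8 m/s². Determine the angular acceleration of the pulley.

α ≈ 18.2 rad/s²

I = ½MR² = (1/2)(3.76)(0.228)² = 0.09773 kg·m².
Block: mg − T = ma. Pulley: TR = Iα. No-slip: a = αR, so T = (I/R²)a = 1.880·a.
Then mg = (m + 1.880)a, so a = (1.38)(9.8)/(1.38 + 1.880) = 4.148 m/s².
α = a/R = 4.148/0.228 = 18.20 rad/s².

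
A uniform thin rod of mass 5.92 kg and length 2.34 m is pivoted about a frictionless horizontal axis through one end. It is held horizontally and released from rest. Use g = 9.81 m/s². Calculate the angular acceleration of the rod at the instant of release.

α ≈ 6.29 rad/s²

About the pivot, I = (1/3)ML² = (1/3)(5.92)(2.34)² = 10.81 kg·m².
The weight acts at the center, a distance L/2 = 1.170 m from the pivot; τ = Mg(L/2) = 67.95 N·m.
α = τ/I = 67.95/10.81 = 6.288 rad/s².
(Equivalently α = (3g/(2L)) = 6.288 rad/s².)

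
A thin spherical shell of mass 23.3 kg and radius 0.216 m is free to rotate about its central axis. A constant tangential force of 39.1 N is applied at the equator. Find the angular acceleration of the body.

I = (2/3)MR² = (2/3)(23.3)(0.216)² = 0.7247 kg·m².
τ = F R = (39.1)(0.216) = 8.446 N·m.
From τ = Iα: α = 8.446/0.7247 = 11.65 rad/s².

α ≈ 11.7 rad/s²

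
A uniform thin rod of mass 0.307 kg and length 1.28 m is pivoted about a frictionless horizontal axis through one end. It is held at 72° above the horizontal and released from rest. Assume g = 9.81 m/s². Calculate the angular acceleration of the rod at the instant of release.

About the pivot, I = (1/3)ML² = (1/3)(0.307)(1.28)² = 0.1677 kg·m².
The weight acts at the center, a distance L/2 = 0.6400 m from the pivot; τ = Mg(L/2) cos 72° = 0.5956 N·m.
α = τ/I = 0.5956/0.1677 = 3.552 rad/s².

α ≈ 3.55 rad/s²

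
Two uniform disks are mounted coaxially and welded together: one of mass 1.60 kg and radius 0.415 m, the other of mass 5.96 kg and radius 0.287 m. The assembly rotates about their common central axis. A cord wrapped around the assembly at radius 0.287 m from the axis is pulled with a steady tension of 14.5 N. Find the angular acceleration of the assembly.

I = ½M₁R₁² + ½M₂R₂² = ½(1.60)(0.415)² + ½(5.96)(0.287)² = 0.3832 kg·m².
τ = F r = (14.5)(0.287) = 4.161 N·m.
α = τ/I = 4.161/0.3832 = 10.86 rad/s².

α ≈ 10.9 rad/s²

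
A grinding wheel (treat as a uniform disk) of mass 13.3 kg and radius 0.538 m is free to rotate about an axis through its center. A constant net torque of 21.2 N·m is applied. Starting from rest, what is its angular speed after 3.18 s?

ω ≈ 35.0 rad/s

I = ½MR² = (1/2)(13.3)(0.538)² = 1.925 kg·m².
α = τ/I = 21.2/1.925 = 11.01 rad/s².
ω = ω₀ + αt = 0 + (11.01)(3.18) = 35.02 rad/s.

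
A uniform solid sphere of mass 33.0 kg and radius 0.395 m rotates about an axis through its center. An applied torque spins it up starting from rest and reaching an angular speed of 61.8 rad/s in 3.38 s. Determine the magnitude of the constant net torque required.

τ ≈ 37.7 N·m

I = (2/5)MR² = (2/5)(33.0)(0.395)² = 2.060 kg·m².
α = Δω/Δt = (61.8 − 0)/3.38 = 18.28 rad/s².
τ = Iα = (2.060)(18.28) = 37.66 N·m.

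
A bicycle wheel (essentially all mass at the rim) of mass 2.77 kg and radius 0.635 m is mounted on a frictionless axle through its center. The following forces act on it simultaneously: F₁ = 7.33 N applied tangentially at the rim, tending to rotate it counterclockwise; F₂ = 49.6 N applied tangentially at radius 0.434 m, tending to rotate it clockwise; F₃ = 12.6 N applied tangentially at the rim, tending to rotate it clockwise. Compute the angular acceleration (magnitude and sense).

I = MR² = (2.77)(0.635)² = 1.117 kg·m².
Taking counterclockwise as positive: τ₁ = +(7.33)(0.635) = +4.655 N·m; τ₂ = −(49.6)(0.434) = −21.53 N·m; τ₃ = −(12.6)(0.635) = −8.001 N·m.
Net torque τ = -24.87 N·m.
α = τ/I = -24.87/1.117 = -22.27 rad/s².

α ≈ 22.3 rad/s², clockwise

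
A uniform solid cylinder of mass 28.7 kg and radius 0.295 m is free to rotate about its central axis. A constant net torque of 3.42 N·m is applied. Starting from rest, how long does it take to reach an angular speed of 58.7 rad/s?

t ≈ 21.4 s

I = ½MR² = (1/2)(28.7)(0.295)² = 1.249 kg·m².
α = τ/I = 3.42/1.249 = 2.739 rad/s².
ω = αt ⇒ t = ω/α = 58.7/2.739 = 21.43 s.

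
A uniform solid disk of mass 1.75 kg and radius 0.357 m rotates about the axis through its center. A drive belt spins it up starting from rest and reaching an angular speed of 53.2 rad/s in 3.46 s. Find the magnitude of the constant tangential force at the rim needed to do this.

I = ½MR² = (1/2)(1.75)(0.357)² = 0.1115 kg·m².
α = Δω/Δt = (53.2 − 0)/3.46 = 15.38 rad/s².
The required torque is τ = Iα = (0.1115)(15.38) = 1.715 N·m.
A tangential force at the rim gives τ = FR, so F = τ/R = 1.715/0.357 = 4.803 N.

F ≈ 4.80 N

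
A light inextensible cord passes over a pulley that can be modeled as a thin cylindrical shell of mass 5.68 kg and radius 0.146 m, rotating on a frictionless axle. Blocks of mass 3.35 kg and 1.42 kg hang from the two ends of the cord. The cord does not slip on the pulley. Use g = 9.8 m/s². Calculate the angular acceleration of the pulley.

I = MR² = (5.68)(0.146)² = 0.1211 kg·m².
Heavier block: m₁g − T₁ = m₁a. Lighter block: T₂ − m₂g = m₂a.
Pulley: (T₁ − T₂)R = Iα = I(a/R), so T₁ − T₂ = (I/R²)a = 1·M_p a = 5.680·a.
Adding the three: (m₁ − m₂)g = (m₁ + m₂ + 5.680)a, so a = (3.35 − 1.42)(9.8)/(3.35 + 1.42 + 5.680) = 1.810 m/s².
α = a/R = 1.810/0.146 = 12.40 rad/s².

α ≈ 12.4 rad/s²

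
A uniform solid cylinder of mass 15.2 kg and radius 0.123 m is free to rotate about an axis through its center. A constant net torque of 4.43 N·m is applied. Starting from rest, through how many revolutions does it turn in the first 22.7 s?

I = ½MR² = (1/2)(15.2)(0.123)² = 0.1150 kg·m².
α = τ/I = 4.43/0.1150 = 38.53 rad/s².
θ = ½αt² = ½(38.53)(22.7)² = 9927 rad.
Revolutions = θ/(2π) = 1580.

≈ 1580 revolutions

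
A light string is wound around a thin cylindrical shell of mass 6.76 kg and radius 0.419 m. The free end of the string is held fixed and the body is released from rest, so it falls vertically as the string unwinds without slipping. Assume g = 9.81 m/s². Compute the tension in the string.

T ≈ 33.2 N

Translation: Mg − T = Ma. Rotation about the center: TR = Iα with I = MR².
With a = αR: T = (I/R²)a = M a, so Mg = (1 + 1.000)Ma.
a = g/(1 + 1.000) = 9.81/2.000 = 4.905 m/s².
T = 1.000·M·a = (1.000)(6.76)(4.905) = 33.16 N.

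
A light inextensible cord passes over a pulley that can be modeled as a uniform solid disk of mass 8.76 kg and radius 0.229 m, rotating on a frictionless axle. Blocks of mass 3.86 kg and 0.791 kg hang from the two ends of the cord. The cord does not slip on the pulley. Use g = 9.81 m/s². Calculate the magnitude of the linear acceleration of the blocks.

I = ½MR² = (1/2)(8.76)(0.229)² = 0.2297 kg·m².
Heavier block: m₁g − T₁ = m₁a. Lighter block: T₂ − m₂g = m₂a.
Pulley: (T₁ − T₂)R = Iα = I(a/R), so T₁ − T₂ = (I/R²)a = (1/2)M_p a = 4.380·a.
Adding the three: (m₁ − m₂)g = (m₁ + m₂ + 4.380)a, so a = (3.86 − 0.791)(9.81)/(3.86 + 0.791 + 4.380) = 3.334 m/s².

a ≈ 3.33 m/s²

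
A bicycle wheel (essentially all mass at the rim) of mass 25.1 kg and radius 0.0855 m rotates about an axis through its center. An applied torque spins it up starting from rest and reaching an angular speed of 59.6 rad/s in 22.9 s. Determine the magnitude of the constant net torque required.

I = MR² = (25.1)(0.0855)² = 0.1835 kg·m².
α = Δω/Δt = (59.6 − 0)/22.9 = 2.603 rad/s².
τ = Iα = (0.1835)(2.603) = 0.4775 N·m.

τ ≈ 0.478 N·m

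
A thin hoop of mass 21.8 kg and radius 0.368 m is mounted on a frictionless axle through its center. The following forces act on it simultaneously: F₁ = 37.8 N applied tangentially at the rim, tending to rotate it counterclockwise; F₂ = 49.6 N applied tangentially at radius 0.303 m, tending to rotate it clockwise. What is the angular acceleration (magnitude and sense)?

I = MR² = (21.8)(0.368)² = 2.952 kg·m².
Taking counterclockwise as positive: τ₁ = +(37.8)(0.368) = +13.91 N·m; τ₂ = −(49.6)(0.303) = −15.03 N·m.
Net torque τ = -1.118 N·m.
α = τ/I = -1.118/2.952 = -0.3788 rad/s².

α ≈ 0.379 rad/s², clockwise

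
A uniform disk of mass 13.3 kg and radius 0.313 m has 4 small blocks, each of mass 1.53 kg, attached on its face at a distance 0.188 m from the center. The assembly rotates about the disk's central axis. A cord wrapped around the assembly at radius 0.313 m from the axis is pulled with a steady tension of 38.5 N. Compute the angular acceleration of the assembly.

I_disk = ½MR² = ½(13.3)(0.313)² = 0.6515 kg·m².
I_blocks = 4·m·r² = 4(1.53)(0.188)² = 0.2163 kg·m².
Total I = 0.8678 kg·m².
τ = F r = (38.5)(0.313) = 12.05 N·m.
α = τ/I = 12.05/0.8678 = 13.89 rad/s².

α ≈ 13.9 rad/s²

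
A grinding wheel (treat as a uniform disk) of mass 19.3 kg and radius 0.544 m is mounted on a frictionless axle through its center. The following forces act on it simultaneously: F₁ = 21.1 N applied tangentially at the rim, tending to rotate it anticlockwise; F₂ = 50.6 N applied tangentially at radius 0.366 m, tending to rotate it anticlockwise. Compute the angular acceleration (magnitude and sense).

I = ½MR² = (1/2)(19.3)(0.544)² = 2.856 kg·m².
Taking anticlockwise as positive: τ₁ = +(21.1)(0.544) = +11.48 N·m; τ₂ = +(50.6)(0.366) = +18.52 N·m.
Net torque τ = 30.00 N·m.
α = τ/I = 30.00/2.856 = 10.50 rad/s².

α ≈ 10.5 rad/s², anticlockwise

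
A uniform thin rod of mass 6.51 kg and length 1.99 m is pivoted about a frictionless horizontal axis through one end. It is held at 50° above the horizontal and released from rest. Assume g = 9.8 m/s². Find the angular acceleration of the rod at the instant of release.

α ≈ 4.75 rad/s²

About the pivot, I = (1/3)ML² = (1/3)(6.51)(1.99)² = 8.593 kg·m².
The weight acts at the center, a distance L/2 = 0.9950 m from the pivot; τ = Mg(L/2) cos 50° = 40.80 N·m.
α = τ/I = 40.80/8.593 = 4.748 rad/s².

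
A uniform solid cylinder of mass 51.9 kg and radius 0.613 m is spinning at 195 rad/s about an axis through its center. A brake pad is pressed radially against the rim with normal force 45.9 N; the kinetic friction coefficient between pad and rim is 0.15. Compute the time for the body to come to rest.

I = ½MR² = (1/2)(51.9)(0.613)² = 9.751 kg·m².
Friction force f = μN = (0.15)(45.9) = 6.885 N at the rim; torque magnitude τ = fR = 4.221 N·m, opposing ω.
|α| = τ/I = 4.221/9.751 = 0.4328 rad/s² (deceleration).
0 = ω₀ − |α|t ⇒ t = ω₀/|α| = 195/0.4328 = 450.5 s.

t ≈ 451 s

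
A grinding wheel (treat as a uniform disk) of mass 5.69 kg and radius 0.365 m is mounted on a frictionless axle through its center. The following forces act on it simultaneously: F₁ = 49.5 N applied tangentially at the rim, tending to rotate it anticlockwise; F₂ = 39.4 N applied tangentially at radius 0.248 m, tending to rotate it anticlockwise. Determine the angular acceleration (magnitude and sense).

I = ½MR² = (1/2)(5.69)(0.365)² = 0.3790 kg·m².
Taking anticlockwise as positive: τ₁ = +(49.5)(0.365) = +18.07 N·m; τ₂ = +(39.4)(0.248) = +9.771 N·m.
Net torque τ = 27.84 N·m.
α = τ/I = 27.84/0.3790 = 73.45 rad/s².

α ≈ 73.4 rad/s², anticlockwise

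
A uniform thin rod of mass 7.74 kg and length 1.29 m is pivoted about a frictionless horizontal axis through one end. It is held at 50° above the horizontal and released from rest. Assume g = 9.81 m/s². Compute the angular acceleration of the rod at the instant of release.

About the pivot, I = (1/3)ML² = (1/3)(7.74)(1.29)² = 4.293 kg·m².
The weight acts at the center, a distance L/2 = 0.6450 m from the pivot; τ = Mg(L/2) cos 50° = 31.48 N·m.
α = τ/I = 31.48/4.293 = 7.332 rad/s².

α ≈ 7.33 rad/s²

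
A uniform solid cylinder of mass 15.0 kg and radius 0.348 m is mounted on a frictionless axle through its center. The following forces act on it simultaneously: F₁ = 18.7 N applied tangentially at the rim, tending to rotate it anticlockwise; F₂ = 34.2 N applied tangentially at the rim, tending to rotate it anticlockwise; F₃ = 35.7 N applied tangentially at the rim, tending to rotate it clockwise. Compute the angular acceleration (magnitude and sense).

α ≈ 6.59 rad/s², anticlockwise

I = ½MR² = (1/2)(15.0)(0.348)² = 0.9083 kg·m².
Taking anticlockwise as positive: τ₁ = +(18.7)(0.348) = +6.508 N·m; τ₂ = +(34.2)(0.348) = +11.90 N·m; τ₃ = −(35.7)(0.348) = −12.42 N·m.
Net torque τ = 5.986 N·m.
α = τ/I = 5.986/0.9083 = 6.590 rad/s².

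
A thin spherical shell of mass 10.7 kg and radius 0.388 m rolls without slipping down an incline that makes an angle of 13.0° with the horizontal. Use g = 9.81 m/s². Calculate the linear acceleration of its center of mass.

a ≈ 1.32 m/s²

Translation along the incline: Mg sinθ − f = Ma.
Rotation about the center: fR = Iα with I = (2/3)MR². No-slip gives a = αR, so f = (I/R²)a = (2/3)M a.
Substituting: Mg sinθ = (1 + 0.6667)Ma, so a = g sinθ/(1 + 0.6667) = (9.81) sin 13.0° / 1.667 = 1.324 m/s².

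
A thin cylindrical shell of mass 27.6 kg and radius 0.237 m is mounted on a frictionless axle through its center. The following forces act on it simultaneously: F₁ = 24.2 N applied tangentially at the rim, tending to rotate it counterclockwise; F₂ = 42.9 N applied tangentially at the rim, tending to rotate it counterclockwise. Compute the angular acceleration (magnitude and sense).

α ≈ 10.3 rad/s², counterclockwise

I = MR² = (27.6)(0.237)² = 1.550 kg·m².
Taking counterclockwise as positive: τ₁ = +(24.2)(0.237) = +5.735 N·m; τ₂ = +(42.9)(0.237) = +10.17 N·m.
Net torque τ = 15.90 N·m.
α = τ/I = 15.90/1.550 = 10.26 rad/s².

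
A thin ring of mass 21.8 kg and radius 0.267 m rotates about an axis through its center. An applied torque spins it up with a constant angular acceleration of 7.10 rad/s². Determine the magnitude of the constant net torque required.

I = MR² = (21.8)(0.267)² = 1.554 kg·m².
τ = Iα = (1.554)(7.100) = 11.03 N·m.

τ ≈ 11.0 N·m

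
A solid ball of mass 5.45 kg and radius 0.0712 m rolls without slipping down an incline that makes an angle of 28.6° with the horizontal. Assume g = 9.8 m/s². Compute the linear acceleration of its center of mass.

a ≈ 3.35 m/s²

Translation along the incline: Mg sinθ − f = Ma.
Rotation about the center: fR = Iα with I = (2/5)MR². No-slip gives a = αR, so f = (I/R²)a = (2/5)M a.
Substituting: Mg sinθ = (1 + 0.4000)Ma, so a = g sinθ/(1 + 0.4000) = (9.8) sin 28.6° / 1.400 = 3.351 m/s².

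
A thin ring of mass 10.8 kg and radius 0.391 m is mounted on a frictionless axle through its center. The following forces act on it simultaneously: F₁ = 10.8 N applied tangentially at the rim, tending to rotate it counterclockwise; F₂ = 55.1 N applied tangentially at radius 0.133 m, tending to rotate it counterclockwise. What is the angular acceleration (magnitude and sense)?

α ≈ 7.00 rad/s², counterclockwise

I = MR² = (10.8)(0.391)² = 1.651 kg·m².
Taking counterclockwise as positive: τ₁ = +(10.8)(0.391) = +4.223 N·m; τ₂ = +(55.1)(0.133) = +7.328 N·m.
Net torque τ = 11.55 N·m.
α = τ/I = 11.55/1.651 = 6.996 rad/s².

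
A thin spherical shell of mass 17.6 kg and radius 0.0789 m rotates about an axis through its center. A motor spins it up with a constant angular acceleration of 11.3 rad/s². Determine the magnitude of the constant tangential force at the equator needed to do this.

F ≈ 10.5 N

I = (2/3)MR² = (2/3)(17.6)(0.0789)² = 0.07304 kg·m².
The required torque is τ = Iα = (0.07304)(11.30) = 0.8254 N·m.
A tangential force at the equator gives τ = FR, so F = τ/R = 0.8254/0.0789 = 10.46 N.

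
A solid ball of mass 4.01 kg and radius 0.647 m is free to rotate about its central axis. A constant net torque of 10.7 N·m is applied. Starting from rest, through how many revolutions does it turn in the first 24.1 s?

≈ 737 revolutions

I = (2/5)MR² = (2/5)(4.01)(0.647)² = 0.6714 kg·m².
α = τ/I = 10.7/0.6714 = 15.94 rad/s².
θ = ½αt² = ½(15.94)(24.1)² = 4628 rad.
Revolutions = θ/(2π) = 736.5.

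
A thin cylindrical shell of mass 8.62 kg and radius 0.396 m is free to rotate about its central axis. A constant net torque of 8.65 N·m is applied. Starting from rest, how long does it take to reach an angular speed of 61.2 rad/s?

I = MR² = (8.62)(0.396)² = 1.352 kg·m².
α = τ/I = 8.65/1.352 = 6.399 rad/s².
ω = αt ⇒ t = ω/α = 61.2/6.399 = 9.564 s.

t ≈ 9.56 s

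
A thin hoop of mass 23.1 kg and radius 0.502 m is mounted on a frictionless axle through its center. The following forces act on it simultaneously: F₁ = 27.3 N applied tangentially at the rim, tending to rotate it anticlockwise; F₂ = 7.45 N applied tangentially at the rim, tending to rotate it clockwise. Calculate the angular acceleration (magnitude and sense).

α ≈ 1.71 rad/s², anticlockwise

I = MR² = (23.1)(0.502)² = 5.821 kg·m².
Taking anticlockwise as positive: τ₁ = +(27.3)(0.502) = +13.70 N·m; τ₂ = −(7.45)(0.502) = −3.740 N·m.
Net torque τ = 9.965 N·m.
α = τ/I = 9.965/5.821 = 1.712 rad/s².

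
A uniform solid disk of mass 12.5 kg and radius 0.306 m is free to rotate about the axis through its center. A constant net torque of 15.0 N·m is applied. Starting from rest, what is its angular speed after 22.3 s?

ω ≈ 572 rad/s

I = ½MR² = (1/2)(12.5)(0.306)² = 0.5852 kg·m².
α = τ/I = 15.0/0.5852 = 25.63 rad/s².
ω = ω₀ + αt = 0 + (25.63)(22.3) = 571.6 rad/s.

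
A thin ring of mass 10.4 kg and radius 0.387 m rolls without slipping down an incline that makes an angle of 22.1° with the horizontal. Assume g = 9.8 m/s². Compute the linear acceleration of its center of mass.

a ≈ 1.84 m/s²

Translation along the incline: Mg sinθ − f = Ma.
Rotation about the center: fR = Iα with I = MR². No-slip gives a = αR, so f = (I/R²)a = M a.
Substituting: Mg sinθ = (1 + 1.000)Ma, so a = g sinθ/(1 + 1.000) = (9.8) sin 22.1° / 2.000 = 1.843 m/s².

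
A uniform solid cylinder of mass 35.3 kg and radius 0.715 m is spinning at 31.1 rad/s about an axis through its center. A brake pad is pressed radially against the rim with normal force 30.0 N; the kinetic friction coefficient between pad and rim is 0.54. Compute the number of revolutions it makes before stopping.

I = ½MR² = (1/2)(35.3)(0.715)² = 9.023 kg·m².
Friction force f = μN = (0.54)(30.0) = 16.20 N at the rim; torque magnitude τ = fR = 11.58 N·m, opposing ω.
|α| = τ/I = 11.58/9.023 = 1.284 rad/s² (deceleration).
ω² = ω₀² − 2|α|θ with ω = 0 ⇒ θ = ω₀²/(2|α|) = 376.7 rad = 59.96 rev.

≈ 60.0 revolutions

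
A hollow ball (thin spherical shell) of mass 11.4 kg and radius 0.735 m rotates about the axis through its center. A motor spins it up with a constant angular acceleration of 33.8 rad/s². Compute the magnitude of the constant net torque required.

τ ≈ 139 N·m

I = (2/3)MR² = (2/3)(11.4)(0.735)² = 4.106 kg·m².
τ = Iα = (4.106)(33.80) = 138.8 N·m.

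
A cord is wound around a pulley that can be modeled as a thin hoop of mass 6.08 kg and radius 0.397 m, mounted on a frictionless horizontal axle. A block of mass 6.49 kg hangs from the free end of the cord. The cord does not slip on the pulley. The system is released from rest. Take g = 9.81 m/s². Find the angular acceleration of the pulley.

I = MR² = (6.08)(0.397)² = 0.9583 kg·m².
Block: mg − T = ma. Pulley: TR = Iα. No-slip: a = αR, so T = (I/R²)a = 6.080·a.
Then mg = (m + 6.080)a, so a = (6.49)(9.81)/(6.49 + 6.080) = 5.065 m/s².
α = a/R = 5.065/0.397 = 12.76 rad/s².

α ≈ 12.8 rad/s²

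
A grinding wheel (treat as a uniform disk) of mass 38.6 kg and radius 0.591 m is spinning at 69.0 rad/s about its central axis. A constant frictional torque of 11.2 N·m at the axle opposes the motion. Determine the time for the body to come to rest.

I = ½MR² = (1/2)(38.6)(0.591)² = 6.741 kg·m².
The net torque has magnitude 11.2 N·m, opposing ω.
|α| = τ/I = 11.20/6.741 = 1.661 rad/s² (deceleration).
0 = ω₀ − |α|t ⇒ t = ω₀/|α| = 69.0/1.661 = 41.53 s.

t ≈ 41.5 s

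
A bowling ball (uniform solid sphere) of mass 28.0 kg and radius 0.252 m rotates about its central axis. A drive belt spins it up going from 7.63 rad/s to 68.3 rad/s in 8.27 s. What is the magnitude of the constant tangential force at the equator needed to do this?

I = (2/5)MR² = (2/5)(28.0)(0.252)² = 0.7112 kg·m².
α = Δω/Δt = (68.3 − 7.63)/8.27 = 7.336 rad/s².
The required torque is τ = Iα = (0.7112)(7.336) = 5.218 N·m.
A tangential force at the equator gives τ = FR, so F = τ/R = 5.218/0.252 = 20.71 N.

F ≈ 20.7 N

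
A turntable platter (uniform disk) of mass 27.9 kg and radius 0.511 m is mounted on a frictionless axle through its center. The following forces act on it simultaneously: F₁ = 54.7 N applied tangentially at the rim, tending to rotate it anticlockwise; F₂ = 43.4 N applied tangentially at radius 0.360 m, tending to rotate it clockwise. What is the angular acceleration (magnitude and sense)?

I = ½MR² = (1/2)(27.9)(0.511)² = 3.643 kg·m².
Taking anticlockwise as positive: τ₁ = +(54.7)(0.511) = +27.95 N·m; τ₂ = −(43.4)(0.360) = −15.62 N·m.
Net torque τ = 12.33 N·m.
α = τ/I = 12.33/3.643 = 3.384 rad/s².

α ≈ 3.38 rad/s², anticlockwise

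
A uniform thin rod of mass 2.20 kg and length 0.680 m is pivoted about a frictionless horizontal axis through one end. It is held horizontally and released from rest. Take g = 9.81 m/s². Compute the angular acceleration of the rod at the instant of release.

About the pivot, I = (1/3)ML² = (1/3)(2.20)(0.680)² = 0.3391 kg·m².
The weight acts at the center, a distance L/2 = 0.3400 m from the pivot; τ = Mg(L/2) = 7.338 N·m.
α = τ/I = 7.338/0.3391 = 21.64 rad/s².

α ≈ 21.6 rad/s²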